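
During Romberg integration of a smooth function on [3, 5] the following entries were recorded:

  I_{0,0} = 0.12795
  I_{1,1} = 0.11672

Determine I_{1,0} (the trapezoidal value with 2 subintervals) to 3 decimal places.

From I_{1,1} = (4·I_{1,0} − I_{0,0})/3, solve for I_{1,0}:
4·I_{1,0} = 3·0.11672 + 0.12795 = 0.47811
I_{1,0} = 0.11953

0.120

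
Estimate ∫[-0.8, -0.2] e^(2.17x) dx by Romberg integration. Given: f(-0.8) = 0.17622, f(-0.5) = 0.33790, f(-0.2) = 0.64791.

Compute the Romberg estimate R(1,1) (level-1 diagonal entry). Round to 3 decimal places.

R(0,0) (trapezoid, 1 panel, h=0.6000): 0.24724
R(1,0) (trapezoid, 2 panels, h=0.3000): 0.22499
R(1,1) = 0.22499 + (0.22499 − 0.24724)/3 = 0.21757

0.218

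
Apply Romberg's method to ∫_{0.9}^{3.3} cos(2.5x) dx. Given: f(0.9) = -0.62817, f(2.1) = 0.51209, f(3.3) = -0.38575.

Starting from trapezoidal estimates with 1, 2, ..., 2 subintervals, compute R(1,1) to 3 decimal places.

R(0,0) (trapezoid, 1 panel, h=2.4000): -1.21670
R(1,0) (trapezoid, 2 panels, h=1.2000): 0.00616
R(1,1) = 0.00616 + (0.00616 − (-1.21670))/3 = 0.41378

0.414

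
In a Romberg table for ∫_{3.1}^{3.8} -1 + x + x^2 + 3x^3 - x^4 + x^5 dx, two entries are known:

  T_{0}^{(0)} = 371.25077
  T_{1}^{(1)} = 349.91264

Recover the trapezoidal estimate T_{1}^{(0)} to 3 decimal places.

355.247

From T_{1}^{(1)} = (4·T_{1}^{(0)} − T_{0}^{(0)})/3, solve for T_{1}^{(0)}:
4·T_{1}^{(0)} = 3·349.91264 + 371.25077 = 1420.98869
T_{1}^{(0)} = 355.24717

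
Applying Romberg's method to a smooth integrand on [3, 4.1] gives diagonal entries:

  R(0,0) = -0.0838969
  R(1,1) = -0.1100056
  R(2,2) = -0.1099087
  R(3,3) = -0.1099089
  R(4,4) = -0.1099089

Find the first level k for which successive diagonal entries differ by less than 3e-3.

|R(1,1) − R(0,0)| = 0.0261087 ≥ 3e-3
|R(2,2) − R(1,1)| = 0.0000969 < 3e-3

k = 2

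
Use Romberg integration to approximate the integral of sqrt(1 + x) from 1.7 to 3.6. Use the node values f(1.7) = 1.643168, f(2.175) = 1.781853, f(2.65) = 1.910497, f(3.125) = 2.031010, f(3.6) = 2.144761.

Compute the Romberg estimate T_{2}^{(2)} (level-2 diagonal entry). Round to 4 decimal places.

3.6196

T_{0}^{(0)} (trapezoid, 1 panel, h=1.9000): 3.598533
T_{1}^{(0)} (trapezoid, 2 panels, h=0.9500): 3.614238
T_{2}^{(0)} (trapezoid, 4 panels, h=0.4750): 3.618229
T_{1}^{(1)} = 3.614238 + (3.614238 − 3.598533)/3 = 3.619473
T_{2}^{(1)} = 3.618229 + (3.618229 − 3.614238)/3 = 3.619559
T_{2}^{(2)} = 3.619559 + (3.619559 − 3.619473)/15 = 3.619565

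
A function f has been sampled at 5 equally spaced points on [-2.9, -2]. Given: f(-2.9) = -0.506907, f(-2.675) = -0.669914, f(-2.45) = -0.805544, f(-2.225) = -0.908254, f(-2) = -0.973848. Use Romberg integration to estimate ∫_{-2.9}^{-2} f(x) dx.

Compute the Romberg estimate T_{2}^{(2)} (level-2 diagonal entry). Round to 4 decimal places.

T_{0}^{(0)} (trapezoid, 1 panel, h=0.9000): -0.666340
T_{1}^{(0)} (trapezoid, 2 panels, h=0.4500): -0.695665
T_{2}^{(0)} (trapezoid, 4 panels, h=0.2250): -0.702920
T_{1}^{(1)} = -0.695665 + (-0.695665 − (-0.666340))/3 = -0.705440
T_{2}^{(1)} = -0.702920 + (-0.702920 − (-0.695665))/3 = -0.705338
T_{2}^{(2)} = -0.705338 + (-0.705338 − (-0.705440))/15 = -0.705331

-0.7053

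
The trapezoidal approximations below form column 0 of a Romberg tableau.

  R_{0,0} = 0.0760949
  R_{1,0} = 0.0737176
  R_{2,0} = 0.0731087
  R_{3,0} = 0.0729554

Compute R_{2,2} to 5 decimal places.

0.07290

Richardson extrapolation on the trapezoidal column (denominator 4−1=3):
R_{1,1} = 0.0737176 + (0.0737176 − 0.0760949)/3 = 0.0729252
R_{2,1} = (4·0.0731087 − 0.0737176) / 3 = 0.0729057
R_{2,2} = (16·0.0729057 − 0.0729252) / 15 = 0.0729044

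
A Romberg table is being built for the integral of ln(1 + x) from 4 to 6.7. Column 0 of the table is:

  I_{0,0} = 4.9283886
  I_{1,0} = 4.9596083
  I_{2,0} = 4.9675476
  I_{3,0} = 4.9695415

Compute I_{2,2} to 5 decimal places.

Richardson extrapolation on the trapezoidal column (denominator 4−1=3):
I_{1,1} = (4·4.9596083 − 4.9283886) / 3 = 4.9700149
I_{2,1} = 4.9675476 + (4.9675476 − 4.9596083)/3 = 4.9701940
I_{2,2} = (16·4.9701940 − 4.9700149) / 15 = 4.9702059

4.97021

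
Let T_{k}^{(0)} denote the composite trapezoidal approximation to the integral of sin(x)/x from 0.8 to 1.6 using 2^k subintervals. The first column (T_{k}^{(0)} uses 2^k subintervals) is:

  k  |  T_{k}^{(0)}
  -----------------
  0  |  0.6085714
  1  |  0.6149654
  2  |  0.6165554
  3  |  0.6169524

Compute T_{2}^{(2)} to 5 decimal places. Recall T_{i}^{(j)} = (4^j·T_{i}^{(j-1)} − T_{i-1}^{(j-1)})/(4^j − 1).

T_{1}^{(1)} = 0.6149654 + (0.6149654 − 0.6085714)/3 = 0.6170967
T_{2}^{(1)} = (4·0.6165554 − 0.6149654) / 3 = 0.6170854
T_{2}^{(2)} = 0.6170854 + (0.6170854 − 0.6170967)/15 = 0.6170846

0.61708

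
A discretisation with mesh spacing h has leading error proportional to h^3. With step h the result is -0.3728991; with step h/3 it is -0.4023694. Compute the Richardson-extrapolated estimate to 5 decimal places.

Extrapolated value = (27·A(h/3) − A(h)) / (27 − 1)
= (27·(-0.4023694) − (-0.3728991)) / 26
= -10.4910747 / 26 = -0.4035029

-0.40350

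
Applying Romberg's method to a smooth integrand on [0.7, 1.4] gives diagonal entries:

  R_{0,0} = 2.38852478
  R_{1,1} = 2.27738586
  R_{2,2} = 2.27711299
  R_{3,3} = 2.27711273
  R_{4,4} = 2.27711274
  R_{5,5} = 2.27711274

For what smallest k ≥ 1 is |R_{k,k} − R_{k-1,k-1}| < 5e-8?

k = 4

|R_{1,1} − R_{0,0}| = 0.11113892 ≥ 5e-8
|R_{2,2} − R_{1,1}| = 0.00027287 ≥ 5e-8
|R_{3,3} − R_{2,2}| = 0.00000026 ≥ 5e-8
|R_{4,4} − R_{3,3}| = 0.00000001 < 5e-8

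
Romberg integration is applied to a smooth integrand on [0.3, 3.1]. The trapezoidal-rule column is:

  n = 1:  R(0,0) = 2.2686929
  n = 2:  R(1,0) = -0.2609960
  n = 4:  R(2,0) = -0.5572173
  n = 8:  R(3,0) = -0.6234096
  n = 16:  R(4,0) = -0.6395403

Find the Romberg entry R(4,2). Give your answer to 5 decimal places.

-0.64488

Richardson extrapolation on the trapezoidal column (denominator 4−1=3):
R(3,1) = (4·(-0.6234096) − (-0.5572173)) / 3 = -0.6454737
R(4,1) = (4·(-0.6395403) − (-0.6234096)) / 3 = -0.6449172
R(4,2) = (16·(-0.6449172) − (-0.6454737)) / 15 = -0.6448801
(Column j=1 coincides with Simpson's rule on the same nodes.)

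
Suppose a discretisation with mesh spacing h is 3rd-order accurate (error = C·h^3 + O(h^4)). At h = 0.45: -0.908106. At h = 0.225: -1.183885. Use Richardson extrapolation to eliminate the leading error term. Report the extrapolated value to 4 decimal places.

-1.2233

The leading error scales as h^3; refining by a factor of 2 reduces it by 2^3 = 8.
Extrapolated value = (8·A(h/2) − A(h)) / (8 − 1)
= (8·(-1.183885) − (-0.908106)) / 7
= -8.562974 / 7 = -1.223282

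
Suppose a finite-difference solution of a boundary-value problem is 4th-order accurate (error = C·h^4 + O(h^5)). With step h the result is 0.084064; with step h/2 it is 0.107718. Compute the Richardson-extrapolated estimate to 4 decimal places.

0.1093

The leading error scales as h^4; refining by a factor of 2 reduces it by 2^4 = 16.
Extrapolated value = (16·A(h/2) − A(h)) / (16 − 1)
= (16·0.107718 − 0.084064) / 15
= 1.639424 / 15 = 0.109295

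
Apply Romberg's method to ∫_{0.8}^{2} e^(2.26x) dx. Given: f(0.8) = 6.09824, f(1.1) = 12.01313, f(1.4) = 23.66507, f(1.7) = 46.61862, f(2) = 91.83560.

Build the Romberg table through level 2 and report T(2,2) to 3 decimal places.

37.943

T(0,0) (trapezoid, 1 panel, h=1.2000): 58.76030
T(1,0) (trapezoid, 2 panels, h=0.6000): 43.57919
T(2,0) (trapezoid, 4 panels, h=0.3000): 39.37912
T(1,1) = 43.57919 + (43.57919 − 58.76030)/3 = 38.51882
T(2,1) = 39.37912 + (39.37912 − 43.57919)/3 = 37.97910
T(2,2) = 37.97910 + (37.97910 − 38.51882)/15 = 37.94312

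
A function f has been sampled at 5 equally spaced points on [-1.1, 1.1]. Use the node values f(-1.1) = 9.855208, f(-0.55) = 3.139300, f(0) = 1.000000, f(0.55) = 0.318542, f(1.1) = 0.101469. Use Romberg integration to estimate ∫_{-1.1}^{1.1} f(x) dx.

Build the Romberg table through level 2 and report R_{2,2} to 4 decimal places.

4.7018

R_{0,0} (trapezoid, 1 panel, h=2.2000): 10.952345
R_{1,0} (trapezoid, 2 panels, h=1.1000): 6.576172
R_{2,0} (trapezoid, 4 panels, h=0.5500): 5.189899
R_{1,1} = 6.576172 + (6.576172 − 10.952345)/3 = 5.117448
R_{2,1} = 5.189899 + (5.189899 − 6.576172)/3 = 4.727808
R_{2,2} = 4.727808 + (4.727808 − 5.117448)/15 = 4.701832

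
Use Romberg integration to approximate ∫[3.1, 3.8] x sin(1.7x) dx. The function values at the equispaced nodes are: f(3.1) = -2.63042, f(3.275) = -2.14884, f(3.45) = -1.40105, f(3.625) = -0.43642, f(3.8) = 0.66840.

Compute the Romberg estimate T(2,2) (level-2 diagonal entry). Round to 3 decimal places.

T(0,0) (trapezoid, 1 panel, h=0.7000): -0.68671
T(1,0) (trapezoid, 2 panels, h=0.3500): -0.83372
T(2,0) (trapezoid, 4 panels, h=0.1750): -0.86928
T(1,1) = -0.83372 + (-0.83372 − (-0.68671))/3 = -0.88272
T(2,1) = -0.86928 + (-0.86928 − (-0.83372))/3 = -0.88113
T(2,2) = -0.88113 + (-0.88113 − (-0.88272))/15 = -0.88102

-0.881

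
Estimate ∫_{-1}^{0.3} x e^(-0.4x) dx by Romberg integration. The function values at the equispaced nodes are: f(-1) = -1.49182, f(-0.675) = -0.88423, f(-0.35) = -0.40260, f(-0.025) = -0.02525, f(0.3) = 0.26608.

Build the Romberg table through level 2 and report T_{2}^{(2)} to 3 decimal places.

T_{0}^{(0)} (trapezoid, 1 panel, h=1.3000): -0.79673
T_{1}^{(0)} (trapezoid, 2 panels, h=0.6500): -0.66006
T_{2}^{(0)} (trapezoid, 4 panels, h=0.3250): -0.62561
T_{1}^{(1)} = -0.66006 + (-0.66006 − (-0.79673))/3 = -0.61450
T_{2}^{(1)} = -0.62561 + (-0.62561 − (-0.66006))/3 = -0.61413
T_{2}^{(2)} = -0.61413 + (-0.61413 − (-0.61450))/15 = -0.61411

-0.614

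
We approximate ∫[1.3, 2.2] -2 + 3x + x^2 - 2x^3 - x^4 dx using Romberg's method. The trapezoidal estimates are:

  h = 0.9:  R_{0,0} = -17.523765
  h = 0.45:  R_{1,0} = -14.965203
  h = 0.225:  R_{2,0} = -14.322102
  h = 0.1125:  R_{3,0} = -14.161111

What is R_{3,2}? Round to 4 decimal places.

-14.1074

R_{2,1} = (4·(-14.322102) − (-14.965203)) / 3 = -14.107735
R_{3,1} = (4·(-14.161111) − (-14.322102)) / 3 = -14.107447
R_{3,2} = -14.107447 + (-14.107447 − (-14.107735))/15 = -14.107428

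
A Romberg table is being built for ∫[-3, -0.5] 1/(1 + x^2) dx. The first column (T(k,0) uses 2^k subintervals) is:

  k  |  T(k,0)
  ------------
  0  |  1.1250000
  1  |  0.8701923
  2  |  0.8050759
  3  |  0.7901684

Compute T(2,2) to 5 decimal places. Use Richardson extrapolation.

T(1,1) = 0.8701923 + (0.8701923 − 1.1250000)/3 = 0.7852564
T(2,1) = (4·0.8050759 − 0.8701923) / 3 = 0.7833704
T(2,2) = 0.7833704 + (0.7833704 − 0.7852564)/15 = 0.7832447

0.78324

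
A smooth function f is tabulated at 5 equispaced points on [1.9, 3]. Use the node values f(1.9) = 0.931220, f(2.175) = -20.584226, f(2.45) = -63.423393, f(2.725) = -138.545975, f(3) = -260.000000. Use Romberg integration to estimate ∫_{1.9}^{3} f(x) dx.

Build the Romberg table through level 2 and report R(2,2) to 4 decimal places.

R(0,0) (trapezoid, 1 panel, h=1.1000): -142.487829
R(1,0) (trapezoid, 2 panels, h=0.5500): -106.126781
R(2,0) (trapezoid, 4 panels, h=0.2750): -96.824196
R(1,1) = -106.126781 + (-106.126781 − (-142.487829))/3 = -94.006432
R(2,1) = -96.824196 + (-96.824196 − (-106.126781))/3 = -93.723334
R(2,2) = -93.723334 + (-93.723334 − (-94.006432))/15 = -93.704461

-93.7045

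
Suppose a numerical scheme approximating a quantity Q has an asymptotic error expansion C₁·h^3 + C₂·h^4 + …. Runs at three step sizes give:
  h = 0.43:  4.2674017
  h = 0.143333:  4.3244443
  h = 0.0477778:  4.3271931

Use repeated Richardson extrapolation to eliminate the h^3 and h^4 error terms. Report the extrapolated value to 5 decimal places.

First eliminate the h^3 term (factor 3^3 = 27):
  B₁ = (27·4.3244443 − 4.2674017)/26 = 4.3266382
  B₂ = (27·4.3271931 − 4.3244443)/26 = 4.3272988
Then eliminate the h^4 term (factor 3^4 = 81):
  (81·4.3272988 − 4.3266382)/80 = 4.3273071

4.32731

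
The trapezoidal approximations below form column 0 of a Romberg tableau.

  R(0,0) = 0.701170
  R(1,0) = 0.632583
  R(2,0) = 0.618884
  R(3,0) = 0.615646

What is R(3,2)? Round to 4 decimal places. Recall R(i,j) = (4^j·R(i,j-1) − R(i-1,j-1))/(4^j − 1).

0.6146

Richardson extrapolation on the trapezoidal column (denominator 4−1=3):
R(2,1) = (4·0.618884 − 0.632583) / 3 = 0.614318
R(3,1) = (4·0.615646 − 0.618884) / 3 = 0.614567
R(3,2) = 0.614567 + (0.614567 − 0.614318)/15 = 0.614584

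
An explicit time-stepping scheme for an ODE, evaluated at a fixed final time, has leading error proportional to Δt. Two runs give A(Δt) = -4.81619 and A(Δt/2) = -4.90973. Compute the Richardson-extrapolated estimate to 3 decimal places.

Extrapolated value = (2·A(Δt/2) − A(Δt)) / (2 − 1)
= (2·(-4.90973) − (-4.81619)) / 1
= -5.00327 / 1 = -5.00327

-5.003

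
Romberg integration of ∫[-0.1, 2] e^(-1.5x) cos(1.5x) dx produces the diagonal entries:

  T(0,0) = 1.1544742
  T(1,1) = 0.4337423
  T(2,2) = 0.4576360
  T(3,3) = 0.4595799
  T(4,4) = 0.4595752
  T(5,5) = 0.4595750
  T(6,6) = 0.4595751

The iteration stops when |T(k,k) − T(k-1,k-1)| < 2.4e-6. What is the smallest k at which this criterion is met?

k = 5

|T(1,1) − T(0,0)| = 0.7207319 ≥ 2.4e-6
|T(2,2) − T(1,1)| = 0.0238937 ≥ 2.4e-6
|T(3,3) − T(2,2)| = 0.0019439 ≥ 2.4e-6
|T(4,4) − T(3,3)| = 0.0000047 ≥ 2.4e-6
|T(5,5) − T(4,4)| = 0.0000002 < 2.4e-6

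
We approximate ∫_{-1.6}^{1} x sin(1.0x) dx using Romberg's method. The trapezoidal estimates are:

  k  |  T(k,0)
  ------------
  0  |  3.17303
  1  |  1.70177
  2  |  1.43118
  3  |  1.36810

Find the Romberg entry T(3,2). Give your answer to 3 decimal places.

1.347

Richardson extrapolation on the trapezoidal column (denominator 4−1=3):
T(2,1) = (4·1.43118 − 1.70177) / 3 = 1.34098
T(3,1) = 1.36810 + (1.36810 − 1.43118)/3 = 1.34707
T(3,2) = 1.34707 + (1.34707 − 1.34098)/15 = 1.34748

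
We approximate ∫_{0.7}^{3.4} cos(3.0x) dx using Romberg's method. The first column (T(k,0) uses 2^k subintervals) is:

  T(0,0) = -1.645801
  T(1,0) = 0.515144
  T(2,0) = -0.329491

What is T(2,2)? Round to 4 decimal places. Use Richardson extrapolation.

Richardson extrapolation on the trapezoidal column (denominator 4−1=3):
T(1,1) = 0.515144 + (0.515144 − (-1.645801))/3 = 1.235459
T(2,1) = (4·(-0.329491) − 0.515144) / 3 = -0.611036
T(2,2) = (16·(-0.611036) − 1.235459) / 15 = -0.734136

-0.7341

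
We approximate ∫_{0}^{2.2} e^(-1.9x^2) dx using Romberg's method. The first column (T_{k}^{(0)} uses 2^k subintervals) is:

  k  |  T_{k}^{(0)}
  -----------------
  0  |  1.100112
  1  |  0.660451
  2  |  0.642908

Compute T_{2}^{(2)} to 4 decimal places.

Richardson extrapolation on the trapezoidal column (denominator 4−1=3):
T_{1}^{(1)} = (4·0.660451 − 1.100112) / 3 = 0.513897
T_{2}^{(1)} = 0.642908 + (0.642908 − 0.660451)/3 = 0.637060
T_{2}^{(2)} = 0.637060 + (0.637060 − 0.513897)/15 = 0.645271

0.6453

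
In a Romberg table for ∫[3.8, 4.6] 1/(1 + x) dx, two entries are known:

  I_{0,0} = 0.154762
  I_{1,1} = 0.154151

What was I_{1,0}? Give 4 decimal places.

0.1543

From I_{1,1} = (4·I_{1,0} − I_{0,0})/3, solve for I_{1,0}:
4·I_{1,0} = 3·0.154151 + 0.154762 = 0.617215
I_{1,0} = 0.154304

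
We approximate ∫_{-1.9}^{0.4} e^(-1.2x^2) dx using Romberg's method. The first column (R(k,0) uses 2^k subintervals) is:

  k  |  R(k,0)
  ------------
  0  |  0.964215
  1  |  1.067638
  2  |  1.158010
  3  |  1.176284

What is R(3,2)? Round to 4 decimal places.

R(2,1) = 1.158010 + (1.158010 − 1.067638)/3 = 1.188134
R(3,1) = (4·1.176284 − 1.158010) / 3 = 1.182375
R(3,2) = (16·1.182375 − 1.188134) / 15 = 1.181991

1.1820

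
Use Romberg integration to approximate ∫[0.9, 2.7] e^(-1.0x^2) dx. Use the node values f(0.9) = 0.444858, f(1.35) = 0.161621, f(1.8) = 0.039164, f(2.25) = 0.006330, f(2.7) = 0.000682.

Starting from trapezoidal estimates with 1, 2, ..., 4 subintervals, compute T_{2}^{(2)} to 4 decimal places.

T_{0}^{(0)} (trapezoid, 1 panel, h=1.8000): 0.400986
T_{1}^{(0)} (trapezoid, 2 panels, h=0.9000): 0.235741
T_{2}^{(0)} (trapezoid, 4 panels, h=0.4500): 0.193448
T_{1}^{(1)} = 0.235741 + (0.235741 − 0.400986)/3 = 0.180659
T_{2}^{(1)} = 0.193448 + (0.193448 − 0.235741)/3 = 0.179350
T_{2}^{(2)} = 0.179350 + (0.179350 − 0.180659)/15 = 0.179263

0.1793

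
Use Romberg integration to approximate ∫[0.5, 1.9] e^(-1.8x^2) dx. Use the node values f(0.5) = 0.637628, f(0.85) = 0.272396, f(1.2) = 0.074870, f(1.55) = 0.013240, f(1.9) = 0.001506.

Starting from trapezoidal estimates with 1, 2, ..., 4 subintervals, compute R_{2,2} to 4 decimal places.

R_{0,0} (trapezoid, 1 panel, h=1.4000): 0.447394
R_{1,0} (trapezoid, 2 panels, h=0.7000): 0.276106
R_{2,0} (trapezoid, 4 panels, h=0.3500): 0.238026
R_{1,1} = 0.276106 + (0.276106 − 0.447394)/3 = 0.219010
R_{2,1} = 0.238026 + (0.238026 − 0.276106)/3 = 0.225333
R_{2,2} = 0.225333 + (0.225333 − 0.219010)/15 = 0.225755

0.2258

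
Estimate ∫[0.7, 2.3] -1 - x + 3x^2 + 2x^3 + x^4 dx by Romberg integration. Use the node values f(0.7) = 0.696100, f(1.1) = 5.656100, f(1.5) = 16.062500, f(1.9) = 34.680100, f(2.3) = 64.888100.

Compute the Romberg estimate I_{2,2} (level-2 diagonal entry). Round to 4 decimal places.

I_{0,0} (trapezoid, 1 panel, h=1.6000): 52.467360
I_{1,0} (trapezoid, 2 panels, h=0.8000): 39.083680
I_{2,0} (trapezoid, 4 panels, h=0.4000): 35.676320
I_{1,1} = 39.083680 + (39.083680 − 52.467360)/3 = 34.622453
I_{2,1} = 35.676320 + (35.676320 − 39.083680)/3 = 34.540533
I_{2,2} = 34.540533 + (34.540533 − 34.622453)/15 = 34.535072

34.5351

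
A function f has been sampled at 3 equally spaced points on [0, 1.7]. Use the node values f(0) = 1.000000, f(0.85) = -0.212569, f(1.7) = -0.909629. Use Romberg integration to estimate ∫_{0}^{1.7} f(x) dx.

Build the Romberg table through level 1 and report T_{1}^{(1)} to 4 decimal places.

-0.2153

T_{0}^{(0)} (trapezoid, 1 panel, h=1.7000): 0.076815
T_{1}^{(0)} (trapezoid, 2 panels, h=0.8500): -0.142276
T_{1}^{(1)} = -0.142276 + (-0.142276 − 0.076815)/3 = -0.215306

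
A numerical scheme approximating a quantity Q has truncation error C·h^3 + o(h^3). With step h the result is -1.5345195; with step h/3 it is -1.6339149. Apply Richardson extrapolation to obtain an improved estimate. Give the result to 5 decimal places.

Extrapolated value = (27·A(h/3) − A(h)) / (27 − 1)
= (27·(-1.6339149) − (-1.5345195)) / 26
= -42.5811828 / 26 = -1.6377378

-1.63774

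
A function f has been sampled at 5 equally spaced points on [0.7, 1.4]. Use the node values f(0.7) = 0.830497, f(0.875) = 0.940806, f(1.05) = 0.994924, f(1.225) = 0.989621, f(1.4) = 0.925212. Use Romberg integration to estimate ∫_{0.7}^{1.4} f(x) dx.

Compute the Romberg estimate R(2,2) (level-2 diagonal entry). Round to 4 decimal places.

0.6689

R(0,0) (trapezoid, 1 panel, h=0.7000): 0.614498
R(1,0) (trapezoid, 2 panels, h=0.3500): 0.655472
R(2,0) (trapezoid, 4 panels, h=0.1750): 0.665561
R(1,1) = 0.655472 + (0.655472 − 0.614498)/3 = 0.669130
R(2,1) = 0.665561 + (0.665561 − 0.655472)/3 = 0.668924
R(2,2) = 0.668924 + (0.668924 − 0.669130)/15 = 0.668910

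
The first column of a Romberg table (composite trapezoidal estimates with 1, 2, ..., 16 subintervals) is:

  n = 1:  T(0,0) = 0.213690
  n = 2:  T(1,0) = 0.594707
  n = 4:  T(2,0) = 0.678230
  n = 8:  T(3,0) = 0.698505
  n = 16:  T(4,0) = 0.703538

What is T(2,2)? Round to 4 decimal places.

0.7050

Richardson extrapolation on the trapezoidal column (denominator 4−1=3):
T(1,1) = 0.594707 + (0.594707 − 0.213690)/3 = 0.721713
T(2,1) = (4·0.678230 − 0.594707) / 3 = 0.706071
T(2,2) = (16·0.706071 − 0.721713) / 15 = 0.705028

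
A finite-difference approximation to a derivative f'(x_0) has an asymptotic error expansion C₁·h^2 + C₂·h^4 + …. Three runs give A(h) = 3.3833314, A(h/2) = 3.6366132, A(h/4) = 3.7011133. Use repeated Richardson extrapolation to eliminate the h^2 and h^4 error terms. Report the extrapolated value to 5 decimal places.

3.72272

First eliminate the h^2 term (factor 2^2 = 4):
  B₁ = (4·3.6366132 − 3.3833314)/3 = 3.7210405
  B₂ = (4·3.7011133 − 3.6366132)/3 = 3.7226133
Then eliminate the h^4 term (factor 2^4 = 16):
  (16·3.7226133 − 3.7210405)/15 = 3.7227182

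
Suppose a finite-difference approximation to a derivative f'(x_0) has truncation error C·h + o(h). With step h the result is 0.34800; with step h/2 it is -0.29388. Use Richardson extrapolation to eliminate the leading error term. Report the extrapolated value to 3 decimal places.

-0.936

The leading error scales as h; refining by a factor of 2 reduces it by 2^1 = 2.
Extrapolated value = (2·A(h/2) − A(h)) / (2 − 1)
= (2·(-0.29388) − 0.34800) / 1
= -0.93576 / 1 = -0.93576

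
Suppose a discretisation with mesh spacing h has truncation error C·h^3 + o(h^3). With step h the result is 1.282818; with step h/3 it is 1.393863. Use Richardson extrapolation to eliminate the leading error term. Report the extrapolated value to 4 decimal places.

1.3981

The leading error scales as h^3; refining by a factor of 3 reduces it by 3^3 = 27.
Extrapolated value = (27·A(h/3) − A(h)) / (27 − 1)
= (27·1.393863 − 1.282818) / 26
= 36.351483 / 26 = 1.398134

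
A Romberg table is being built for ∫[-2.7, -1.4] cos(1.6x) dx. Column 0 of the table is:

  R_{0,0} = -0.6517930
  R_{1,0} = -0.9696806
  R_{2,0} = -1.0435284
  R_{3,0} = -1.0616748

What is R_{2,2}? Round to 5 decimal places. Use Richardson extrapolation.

-1.06764

R_{1,1} = (4·(-0.9696806) − (-0.6517930)) / 3 = -1.0756431
R_{2,1} = -1.0435284 + (-1.0435284 − (-0.9696806))/3 = -1.0681443
R_{2,2} = (16·(-1.0681443) − (-1.0756431)) / 15 = -1.0676444
(Column j=1 coincides with Simpson's rule on the same nodes.)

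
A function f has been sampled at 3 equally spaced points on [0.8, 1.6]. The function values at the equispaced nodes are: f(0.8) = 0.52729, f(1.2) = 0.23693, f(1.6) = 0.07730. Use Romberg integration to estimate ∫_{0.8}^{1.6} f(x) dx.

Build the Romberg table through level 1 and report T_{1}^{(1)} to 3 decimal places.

0.207

T_{0}^{(0)} (trapezoid, 1 panel, h=0.8000): 0.24184
T_{1}^{(0)} (trapezoid, 2 panels, h=0.4000): 0.21569
T_{1}^{(1)} = 0.21569 + (0.21569 − 0.24184)/3 = 0.20697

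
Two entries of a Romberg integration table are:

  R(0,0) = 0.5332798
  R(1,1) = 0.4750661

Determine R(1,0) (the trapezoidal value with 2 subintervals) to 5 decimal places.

From R(1,1) = (4·R(1,0) − R(0,0))/3, solve for R(1,0):
4·R(1,0) = 3·0.4750661 + 0.5332798 = 1.9584781
R(1,0) = 0.4896195

0.48962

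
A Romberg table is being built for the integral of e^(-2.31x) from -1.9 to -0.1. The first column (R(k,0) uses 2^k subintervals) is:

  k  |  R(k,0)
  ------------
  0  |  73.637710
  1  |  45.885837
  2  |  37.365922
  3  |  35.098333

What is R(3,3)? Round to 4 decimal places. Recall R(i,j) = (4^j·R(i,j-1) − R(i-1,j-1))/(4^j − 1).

34.3294

Richardson extrapolation on the trapezoidal column (denominator 4−1=3):
R(1,1) = (4·45.885837 − 73.637710) / 3 = 36.635213
R(2,1) = (4·37.365922 − 45.885837) / 3 = 34.525950
R(3,1) = 35.098333 + (35.098333 − 37.365922)/3 = 34.342470
R(2,2) = (16·34.525950 − 36.635213) / 15 = 34.385332
R(3,2) = 34.342470 + (34.342470 − 34.525950)/15 = 34.330238
R(3,3) = 34.330238 + (34.330238 − 34.385332)/63 = 34.329363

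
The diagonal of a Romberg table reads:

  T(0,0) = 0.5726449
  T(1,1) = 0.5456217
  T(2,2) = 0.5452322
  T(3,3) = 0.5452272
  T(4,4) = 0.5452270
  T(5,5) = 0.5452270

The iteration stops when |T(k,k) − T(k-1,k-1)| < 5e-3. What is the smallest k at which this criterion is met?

k = 2

|T(1,1) − T(0,0)| = 0.0270232 ≥ 5e-3
|T(2,2) − T(1,1)| = 0.0003895 < 5e-3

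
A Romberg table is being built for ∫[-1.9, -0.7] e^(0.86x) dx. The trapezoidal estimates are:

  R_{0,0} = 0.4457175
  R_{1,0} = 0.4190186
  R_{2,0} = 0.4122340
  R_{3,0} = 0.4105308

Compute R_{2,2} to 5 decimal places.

Richardson extrapolation on the trapezoidal column (denominator 4−1=3):
R_{1,1} = (4·0.4190186 − 0.4457175) / 3 = 0.4101190
R_{2,1} = 0.4122340 + (0.4122340 − 0.4190186)/3 = 0.4099725
R_{2,2} = 0.4099725 + (0.4099725 − 0.4101190)/15 = 0.4099627

0.40996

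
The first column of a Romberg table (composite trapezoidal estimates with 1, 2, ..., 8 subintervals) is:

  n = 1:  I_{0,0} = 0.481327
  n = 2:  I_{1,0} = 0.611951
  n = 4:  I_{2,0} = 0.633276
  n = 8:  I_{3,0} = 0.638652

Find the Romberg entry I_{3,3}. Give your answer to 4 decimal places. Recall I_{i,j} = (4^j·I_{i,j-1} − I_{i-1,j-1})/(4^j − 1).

0.6405

Richardson extrapolation on the trapezoidal column (denominator 4−1=3):
I_{1,1} = (4·0.611951 − 0.481327) / 3 = 0.655492
I_{2,1} = 0.633276 + (0.633276 − 0.611951)/3 = 0.640384
I_{3,1} = (4·0.638652 − 0.633276) / 3 = 0.640444
I_{2,2} = (16·0.640384 − 0.655492) / 15 = 0.639377
I_{3,2} = 0.640444 + (0.640444 − 0.640384)/15 = 0.640448
I_{3,3} = (64·0.640448 − 0.639377) / 63 = 0.640465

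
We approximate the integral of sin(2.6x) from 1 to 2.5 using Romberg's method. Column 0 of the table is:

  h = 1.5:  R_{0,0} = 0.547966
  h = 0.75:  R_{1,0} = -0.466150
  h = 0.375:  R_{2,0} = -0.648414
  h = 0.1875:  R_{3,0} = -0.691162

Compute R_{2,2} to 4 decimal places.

-0.7028

Richardson extrapolation on the trapezoidal column (denominator 4−1=3):
R_{1,1} = -0.466150 + (-0.466150 − 0.547966)/3 = -0.804189
R_{2,1} = -0.648414 + (-0.648414 − (-0.466150))/3 = -0.709169
R_{2,2} = -0.709169 + (-0.709169 − (-0.804189))/15 = -0.702834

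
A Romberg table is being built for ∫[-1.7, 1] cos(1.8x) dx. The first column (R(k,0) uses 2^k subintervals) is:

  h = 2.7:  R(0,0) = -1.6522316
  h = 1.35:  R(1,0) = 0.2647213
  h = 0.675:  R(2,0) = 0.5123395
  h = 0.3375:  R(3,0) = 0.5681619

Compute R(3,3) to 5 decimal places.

0.58642

R(1,1) = 0.2647213 + (0.2647213 − (-1.6522316))/3 = 0.9037056
R(2,1) = (4·0.5123395 − 0.2647213) / 3 = 0.5948789
R(3,1) = (4·0.5681619 − 0.5123395) / 3 = 0.5867694
R(2,2) = (16·0.5948789 − 0.9037056) / 15 = 0.5742905
R(3,2) = (16·0.5867694 − 0.5948789) / 15 = 0.5862288
R(3,3) = (64·0.5862288 − 0.5742905) / 63 = 0.5864183
(Column j=1 coincides with Simpson's rule on the same nodes.)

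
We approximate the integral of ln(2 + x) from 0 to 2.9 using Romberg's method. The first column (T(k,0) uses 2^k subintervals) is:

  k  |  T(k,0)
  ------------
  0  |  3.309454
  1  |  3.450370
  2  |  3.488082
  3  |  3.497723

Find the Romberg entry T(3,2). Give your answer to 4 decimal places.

Richardson extrapolation on the trapezoidal column (denominator 4−1=3):
T(2,1) = (4·3.488082 − 3.450370) / 3 = 3.500653
T(3,1) = 3.497723 + (3.497723 − 3.488082)/3 = 3.500937
T(3,2) = 3.500937 + (3.500937 − 3.500653)/15 = 3.500956
(Column j=1 coincides with Simpson's rule on the same nodes.)

3.5010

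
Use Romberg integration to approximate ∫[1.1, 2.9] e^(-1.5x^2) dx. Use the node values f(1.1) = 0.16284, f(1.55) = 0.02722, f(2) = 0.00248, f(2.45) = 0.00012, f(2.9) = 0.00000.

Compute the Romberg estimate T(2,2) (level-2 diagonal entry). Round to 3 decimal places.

T(0,0) (trapezoid, 1 panel, h=1.8000): 0.14656
T(1,0) (trapezoid, 2 panels, h=0.9000): 0.07551
T(2,0) (trapezoid, 4 panels, h=0.4500): 0.05006
T(1,1) = 0.07551 + (0.07551 − 0.14656)/3 = 0.05183
T(2,1) = 0.05006 + (0.05006 − 0.07551)/3 = 0.04158
T(2,2) = 0.04158 + (0.04158 − 0.05183)/15 = 0.04090

0.041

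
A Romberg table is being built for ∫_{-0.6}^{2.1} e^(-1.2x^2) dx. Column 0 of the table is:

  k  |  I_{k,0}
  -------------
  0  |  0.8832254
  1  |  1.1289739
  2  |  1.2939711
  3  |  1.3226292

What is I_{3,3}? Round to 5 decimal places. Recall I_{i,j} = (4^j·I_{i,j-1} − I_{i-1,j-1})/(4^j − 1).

Richardson extrapolation on the trapezoidal column (denominator 4−1=3):
I_{1,1} = 1.1289739 + (1.1289739 − 0.8832254)/3 = 1.2108901
I_{2,1} = 1.2939711 + (1.2939711 − 1.1289739)/3 = 1.3489702
I_{3,1} = 1.3226292 + (1.3226292 − 1.2939711)/3 = 1.3321819
I_{2,2} = (16·1.3489702 − 1.2108901) / 15 = 1.3581755
I_{3,2} = 1.3321819 + (1.3321819 − 1.3489702)/15 = 1.3310627
I_{3,3} = (64·1.3310627 − 1.3581755) / 63 = 1.3306323

1.33063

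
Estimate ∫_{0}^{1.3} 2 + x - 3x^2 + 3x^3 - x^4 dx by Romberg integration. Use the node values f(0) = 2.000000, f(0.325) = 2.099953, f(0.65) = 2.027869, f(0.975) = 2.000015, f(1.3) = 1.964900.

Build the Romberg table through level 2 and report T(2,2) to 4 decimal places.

T(0,0) (trapezoid, 1 panel, h=1.3000): 2.577185
T(1,0) (trapezoid, 2 panels, h=0.6500): 2.606707
T(2,0) (trapezoid, 4 panels, h=0.3250): 2.635843
T(1,1) = 2.606707 + (2.606707 − 2.577185)/3 = 2.616548
T(2,1) = 2.635843 + (2.635843 − 2.606707)/3 = 2.645555
T(2,2) = 2.645555 + (2.645555 − 2.616548)/15 = 2.647489

2.6475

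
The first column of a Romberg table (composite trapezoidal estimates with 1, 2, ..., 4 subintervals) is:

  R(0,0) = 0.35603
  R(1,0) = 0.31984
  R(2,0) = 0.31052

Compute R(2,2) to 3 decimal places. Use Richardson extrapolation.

R(1,1) = (4·0.31984 − 0.35603) / 3 = 0.30778
R(2,1) = 0.31052 + (0.31052 − 0.31984)/3 = 0.30741
R(2,2) = (16·0.30741 − 0.30778) / 15 = 0.30739

0.307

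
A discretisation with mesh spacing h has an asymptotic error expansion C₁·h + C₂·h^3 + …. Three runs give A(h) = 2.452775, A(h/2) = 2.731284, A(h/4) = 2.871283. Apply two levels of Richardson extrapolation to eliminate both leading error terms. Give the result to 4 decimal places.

First eliminate the h term (factor 2^1 = 2):
  B₁ = (2·2.731284 − 2.452775)/1 = 3.009793
  B₂ = (2·2.871283 − 2.731284)/1 = 3.011282
Then eliminate the h^3 term (factor 2^3 = 8):
  (8·3.011282 − 3.009793)/7 = 3.011495

3.0115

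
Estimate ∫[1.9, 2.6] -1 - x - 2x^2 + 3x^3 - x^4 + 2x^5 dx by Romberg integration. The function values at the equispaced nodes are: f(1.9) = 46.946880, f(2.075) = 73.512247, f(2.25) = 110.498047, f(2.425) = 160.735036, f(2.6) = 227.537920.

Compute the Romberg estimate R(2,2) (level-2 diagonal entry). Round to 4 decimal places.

R(0,0) (trapezoid, 1 panel, h=0.7000): 96.069680
R(1,0) (trapezoid, 2 panels, h=0.3500): 86.709156
R(2,0) (trapezoid, 4 panels, h=0.1750): 84.347853
R(1,1) = 86.709156 + (86.709156 − 96.069680)/3 = 83.588981
R(2,1) = 84.347853 + (84.347853 − 86.709156)/3 = 83.560752
R(2,2) = 83.560752 + (83.560752 − 83.588981)/15 = 83.558870

83.5589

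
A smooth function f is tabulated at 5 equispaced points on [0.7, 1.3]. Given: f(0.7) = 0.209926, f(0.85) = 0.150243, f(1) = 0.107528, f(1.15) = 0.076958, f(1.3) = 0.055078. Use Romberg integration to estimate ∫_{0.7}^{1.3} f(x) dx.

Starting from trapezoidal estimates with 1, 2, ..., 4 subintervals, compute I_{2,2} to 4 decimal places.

I_{0,0} (trapezoid, 1 panel, h=0.6000): 0.079501
I_{1,0} (trapezoid, 2 panels, h=0.3000): 0.072009
I_{2,0} (trapezoid, 4 panels, h=0.1500): 0.070085
I_{1,1} = 0.072009 + (0.072009 − 0.079501)/3 = 0.069512
I_{2,1} = 0.070085 + (0.070085 − 0.072009)/3 = 0.069444
I_{2,2} = 0.069444 + (0.069444 − 0.069512)/15 = 0.069439

0.0694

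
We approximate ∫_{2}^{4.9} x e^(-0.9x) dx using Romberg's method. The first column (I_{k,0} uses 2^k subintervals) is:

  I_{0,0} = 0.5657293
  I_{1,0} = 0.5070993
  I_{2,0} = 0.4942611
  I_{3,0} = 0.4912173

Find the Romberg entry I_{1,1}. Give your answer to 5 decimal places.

I_{1,1} = (4·0.5070993 − 0.5657293) / 3 = 0.4875560

0.48756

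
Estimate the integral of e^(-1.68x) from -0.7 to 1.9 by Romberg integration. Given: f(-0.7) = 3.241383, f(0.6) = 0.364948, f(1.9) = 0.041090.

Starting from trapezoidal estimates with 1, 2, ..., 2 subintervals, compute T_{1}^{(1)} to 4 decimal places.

2.0550

T_{0}^{(0)} (trapezoid, 1 panel, h=2.6000): 4.267215
T_{1}^{(0)} (trapezoid, 2 panels, h=1.3000): 2.608040
T_{1}^{(1)} = 2.608040 + (2.608040 − 4.267215)/3 = 2.054982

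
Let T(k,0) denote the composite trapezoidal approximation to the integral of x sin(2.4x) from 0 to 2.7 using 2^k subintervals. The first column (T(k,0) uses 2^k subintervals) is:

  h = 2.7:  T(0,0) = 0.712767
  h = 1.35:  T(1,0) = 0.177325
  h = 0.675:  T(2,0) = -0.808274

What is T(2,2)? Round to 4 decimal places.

Richardson extrapolation on the trapezoidal column (denominator 4−1=3):
T(1,1) = 0.177325 + (0.177325 − 0.712767)/3 = -0.001156
T(2,1) = (4·(-0.808274) − 0.177325) / 3 = -1.136807
T(2,2) = -1.136807 + (-1.136807 − (-0.001156))/15 = -1.212517

-1.2125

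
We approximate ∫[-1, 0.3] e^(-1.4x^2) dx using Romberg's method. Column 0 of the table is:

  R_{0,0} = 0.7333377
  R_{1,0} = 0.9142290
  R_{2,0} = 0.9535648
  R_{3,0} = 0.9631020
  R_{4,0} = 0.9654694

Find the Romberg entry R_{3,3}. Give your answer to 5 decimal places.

0.96626

R_{1,1} = (4·0.9142290 − 0.7333377) / 3 = 0.9745261
R_{2,1} = (4·0.9535648 − 0.9142290) / 3 = 0.9666767
R_{3,1} = (4·0.9631020 − 0.9535648) / 3 = 0.9662811
R_{2,2} = 0.9666767 + (0.9666767 − 0.9745261)/15 = 0.9661534
R_{3,2} = 0.9662811 + (0.9662811 − 0.9666767)/15 = 0.9662547
R_{3,3} = (64·0.9662547 − 0.9661534) / 63 = 0.9662563
(Column j=1 coincides with Simpson's rule on the same nodes.)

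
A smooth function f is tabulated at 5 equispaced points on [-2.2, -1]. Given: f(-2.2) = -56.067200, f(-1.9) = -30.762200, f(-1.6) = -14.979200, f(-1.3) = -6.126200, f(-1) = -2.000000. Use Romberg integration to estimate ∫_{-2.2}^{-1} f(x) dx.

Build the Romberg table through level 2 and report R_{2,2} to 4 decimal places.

R_{0,0} (trapezoid, 1 panel, h=1.2000): -34.840320
R_{1,0} (trapezoid, 2 panels, h=0.6000): -26.407680
R_{2,0} (trapezoid, 4 panels, h=0.3000): -24.270360
R_{1,1} = -26.407680 + (-26.407680 − (-34.840320))/3 = -23.596800
R_{2,1} = -24.270360 + (-24.270360 − (-26.407680))/3 = -23.557920
R_{2,2} = -23.557920 + (-23.557920 − (-23.596800))/15 = -23.555328

-23.5553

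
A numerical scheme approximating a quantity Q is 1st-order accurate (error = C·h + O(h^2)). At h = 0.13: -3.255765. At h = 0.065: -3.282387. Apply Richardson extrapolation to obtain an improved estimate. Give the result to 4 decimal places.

The leading error scales as h; refining by a factor of 2 reduces it by 2^1 = 2.
Extrapolated value = (2·A(h/2) − A(h)) / (2 − 1)
= (2·(-3.282387) − (-3.255765)) / 1
= -3.309009 / 1 = -3.309009

-3.3090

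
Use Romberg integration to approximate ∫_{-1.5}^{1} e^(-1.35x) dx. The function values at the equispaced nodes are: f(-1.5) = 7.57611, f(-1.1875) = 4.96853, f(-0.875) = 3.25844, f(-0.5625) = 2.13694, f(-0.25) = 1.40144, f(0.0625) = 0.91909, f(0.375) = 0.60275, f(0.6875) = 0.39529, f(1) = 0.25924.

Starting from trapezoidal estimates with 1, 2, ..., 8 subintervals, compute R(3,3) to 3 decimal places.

R(0,0) (trapezoid, 1 panel, h=2.5000): 9.79419
R(1,0) (trapezoid, 2 panels, h=1.2500): 6.64889
R(2,0) (trapezoid, 4 panels, h=0.6250): 5.73769
R(3,0) (trapezoid, 8 panels, h=0.3125): 5.50005
R(1,1) = 6.64889 + (6.64889 − 9.79419)/3 = 5.60046
R(2,1) = 5.73769 + (5.73769 − 6.64889)/3 = 5.43396
R(3,1) = 5.50005 + (5.50005 − 5.73769)/3 = 5.42084
R(2,2) = 5.43396 + (5.43396 − 5.60046)/15 = 5.42286
R(3,2) = 5.42084 + (5.42084 − 5.43396)/15 = 5.41997
R(3,3) = 5.41997 + (5.41997 − 5.42286)/63 = 5.41992

5.420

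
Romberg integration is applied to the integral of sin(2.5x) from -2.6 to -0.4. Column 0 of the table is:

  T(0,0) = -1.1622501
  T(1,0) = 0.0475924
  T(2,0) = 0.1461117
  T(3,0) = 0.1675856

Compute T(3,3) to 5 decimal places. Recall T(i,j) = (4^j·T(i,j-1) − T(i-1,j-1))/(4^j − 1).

0.17468

Richardson extrapolation on the trapezoidal column (denominator 4−1=3):
T(1,1) = 0.0475924 + (0.0475924 − (-1.1622501))/3 = 0.4508732
T(2,1) = 0.1461117 + (0.1461117 − 0.0475924)/3 = 0.1789515
T(3,1) = 0.1675856 + (0.1675856 − 0.1461117)/3 = 0.1747436
T(2,2) = 0.1789515 + (0.1789515 − 0.4508732)/15 = 0.1608234
T(3,2) = (16·0.1747436 − 0.1789515) / 15 = 0.1744631
T(3,3) = 0.1744631 + (0.1744631 − 0.1608234)/63 = 0.1746796
(Column j=1 coincides with Simpson's rule on the same nodes.)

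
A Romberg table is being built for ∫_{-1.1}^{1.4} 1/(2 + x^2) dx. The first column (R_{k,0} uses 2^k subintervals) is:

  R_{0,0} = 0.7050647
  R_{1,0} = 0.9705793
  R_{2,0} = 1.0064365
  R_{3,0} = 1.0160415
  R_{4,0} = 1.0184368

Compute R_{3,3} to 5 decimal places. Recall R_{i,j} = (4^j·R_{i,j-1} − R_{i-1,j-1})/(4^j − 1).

1.01936

R_{1,1} = 0.9705793 + (0.9705793 − 0.7050647)/3 = 1.0590842
R_{2,1} = 1.0064365 + (1.0064365 − 0.9705793)/3 = 1.0183889
R_{3,1} = 1.0160415 + (1.0160415 − 1.0064365)/3 = 1.0192432
R_{2,2} = (16·1.0183889 − 1.0590842) / 15 = 1.0156759
R_{3,2} = (16·1.0192432 − 1.0183889) / 15 = 1.0193002
R_{3,3} = (64·1.0193002 − 1.0156759) / 63 = 1.0193577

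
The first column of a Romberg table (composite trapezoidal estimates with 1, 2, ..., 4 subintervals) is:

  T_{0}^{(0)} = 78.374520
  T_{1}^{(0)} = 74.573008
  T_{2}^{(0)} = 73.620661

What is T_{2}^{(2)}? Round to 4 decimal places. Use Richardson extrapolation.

73.3030

Richardson extrapolation on the trapezoidal column (denominator 4−1=3):
T_{1}^{(1)} = (4·74.573008 − 78.374520) / 3 = 73.305837
T_{2}^{(1)} = (4·73.620661 − 74.573008) / 3 = 73.303212
T_{2}^{(2)} = 73.303212 + (73.303212 − 73.305837)/15 = 73.303037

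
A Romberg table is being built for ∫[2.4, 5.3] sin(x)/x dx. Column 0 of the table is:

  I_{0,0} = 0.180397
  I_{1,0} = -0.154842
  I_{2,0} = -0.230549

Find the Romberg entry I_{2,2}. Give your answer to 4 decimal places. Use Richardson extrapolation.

Richardson extrapolation on the trapezoidal column (denominator 4−1=3):
I_{1,1} = -0.154842 + (-0.154842 − 0.180397)/3 = -0.266588
I_{2,1} = (4·(-0.230549) − (-0.154842)) / 3 = -0.255785
I_{2,2} = -0.255785 + (-0.255785 − (-0.266588))/15 = -0.255065

-0.2551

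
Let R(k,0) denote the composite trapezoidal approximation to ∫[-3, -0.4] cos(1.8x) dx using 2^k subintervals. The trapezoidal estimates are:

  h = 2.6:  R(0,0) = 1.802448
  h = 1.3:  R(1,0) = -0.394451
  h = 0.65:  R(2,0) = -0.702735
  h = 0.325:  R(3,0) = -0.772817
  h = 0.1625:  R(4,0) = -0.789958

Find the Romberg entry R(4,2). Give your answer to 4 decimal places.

Richardson extrapolation on the trapezoidal column (denominator 4−1=3):
R(3,1) = (4·(-0.772817) − (-0.702735)) / 3 = -0.796178
R(4,1) = -0.789958 + (-0.789958 − (-0.772817))/3 = -0.795672
R(4,2) = -0.795672 + (-0.795672 − (-0.796178))/15 = -0.795638
(Column j=1 coincides with Simpson's rule on the same nodes.)

-0.7956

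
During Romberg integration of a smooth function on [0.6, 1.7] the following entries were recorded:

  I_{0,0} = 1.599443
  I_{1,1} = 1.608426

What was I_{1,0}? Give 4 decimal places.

1.6062

From I_{1,1} = (4·I_{1,0} − I_{0,0})/3, solve for I_{1,0}:
4·I_{1,0} = 3·1.608426 + 1.599443 = 6.424721
I_{1,0} = 1.606180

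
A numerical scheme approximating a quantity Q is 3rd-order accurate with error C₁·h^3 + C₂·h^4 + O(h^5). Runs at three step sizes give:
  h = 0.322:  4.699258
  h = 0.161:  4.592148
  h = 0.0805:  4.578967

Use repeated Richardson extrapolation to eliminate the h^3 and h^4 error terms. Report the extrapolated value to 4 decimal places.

4.5771

First eliminate the h^3 term (factor 2^3 = 8):
  B₁ = (8·4.592148 − 4.699258)/7 = 4.576847
  B₂ = (8·4.578967 − 4.592148)/7 = 4.577084
Then eliminate the h^4 term (factor 2^4 = 16):
  (16·4.577084 − 4.576847)/15 = 4.577100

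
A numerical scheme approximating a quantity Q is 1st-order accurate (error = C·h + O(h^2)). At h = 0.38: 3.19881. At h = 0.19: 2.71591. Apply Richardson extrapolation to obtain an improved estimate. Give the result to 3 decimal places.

2.233

Extrapolated value = (2·A(h/2) − A(h)) / (2 − 1)
= (2·2.71591 − 3.19881) / 1
= 2.23301 / 1 = 2.23301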